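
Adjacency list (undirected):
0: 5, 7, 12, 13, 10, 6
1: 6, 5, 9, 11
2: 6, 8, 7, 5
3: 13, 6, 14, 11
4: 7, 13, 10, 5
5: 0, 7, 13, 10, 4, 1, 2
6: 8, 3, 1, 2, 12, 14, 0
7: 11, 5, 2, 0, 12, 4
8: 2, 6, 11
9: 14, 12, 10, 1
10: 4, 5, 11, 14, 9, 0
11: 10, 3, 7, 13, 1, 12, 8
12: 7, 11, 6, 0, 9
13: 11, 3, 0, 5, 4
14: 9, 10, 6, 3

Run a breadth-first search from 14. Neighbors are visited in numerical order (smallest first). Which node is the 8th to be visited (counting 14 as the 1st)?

0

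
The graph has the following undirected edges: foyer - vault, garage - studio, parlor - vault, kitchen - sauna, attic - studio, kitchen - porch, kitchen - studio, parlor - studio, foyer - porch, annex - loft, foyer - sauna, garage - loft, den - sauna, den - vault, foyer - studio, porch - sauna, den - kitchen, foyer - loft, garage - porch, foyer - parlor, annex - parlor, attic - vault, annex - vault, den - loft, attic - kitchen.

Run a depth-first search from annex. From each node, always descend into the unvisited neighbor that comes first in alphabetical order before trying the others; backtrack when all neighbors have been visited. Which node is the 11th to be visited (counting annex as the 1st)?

Visit annex
annex → loft
loft → den
den → kitchen
kitchen → attic
attic → studio
studio → foyer
foyer → parlor
parlor → vault
foyer → porch
porch → garage
porch → sauna

Visit order: annex, loft, den, kitchen, attic, studio, foyer, parlor, vault, porch, garage, sauna

garage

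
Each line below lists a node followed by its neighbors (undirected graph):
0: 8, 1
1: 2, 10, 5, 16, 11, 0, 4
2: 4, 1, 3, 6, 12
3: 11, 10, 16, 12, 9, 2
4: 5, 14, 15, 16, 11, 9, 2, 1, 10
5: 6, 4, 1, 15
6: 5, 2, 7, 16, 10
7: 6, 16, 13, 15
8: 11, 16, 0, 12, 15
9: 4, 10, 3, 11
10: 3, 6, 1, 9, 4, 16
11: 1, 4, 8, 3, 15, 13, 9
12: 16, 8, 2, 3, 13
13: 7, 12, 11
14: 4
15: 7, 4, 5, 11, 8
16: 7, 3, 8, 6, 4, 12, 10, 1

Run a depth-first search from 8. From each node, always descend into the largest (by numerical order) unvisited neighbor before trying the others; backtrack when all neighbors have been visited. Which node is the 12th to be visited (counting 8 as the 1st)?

14

Visit 8
8 → 16
16 → 12
12 → 13
13 → 11
11 → 15
15 → 7
7 → 6
6 → 10
10 → 9
9 → 4
4 → 14
4 → 5
5 → 1
1 → 2
2 → 3
1 → 0

Visit order: 8, 16, 12, 13, 11, 15, 7, 6, 10, 9, 4, 14, 5, 1, 2, 3, 0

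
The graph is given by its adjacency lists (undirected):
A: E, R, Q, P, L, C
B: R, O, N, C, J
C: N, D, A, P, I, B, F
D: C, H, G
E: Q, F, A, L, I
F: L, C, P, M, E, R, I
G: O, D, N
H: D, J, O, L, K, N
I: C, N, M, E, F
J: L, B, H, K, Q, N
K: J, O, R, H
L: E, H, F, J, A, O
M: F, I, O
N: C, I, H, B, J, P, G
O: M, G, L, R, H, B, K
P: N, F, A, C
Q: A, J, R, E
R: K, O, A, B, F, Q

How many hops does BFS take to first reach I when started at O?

Level 0: O
Level 1: B, G, H, K, L, M, R
Level 2: A, C, D, E, F, I, J, N, Q
Level 3: P
I first appears at level 2.

2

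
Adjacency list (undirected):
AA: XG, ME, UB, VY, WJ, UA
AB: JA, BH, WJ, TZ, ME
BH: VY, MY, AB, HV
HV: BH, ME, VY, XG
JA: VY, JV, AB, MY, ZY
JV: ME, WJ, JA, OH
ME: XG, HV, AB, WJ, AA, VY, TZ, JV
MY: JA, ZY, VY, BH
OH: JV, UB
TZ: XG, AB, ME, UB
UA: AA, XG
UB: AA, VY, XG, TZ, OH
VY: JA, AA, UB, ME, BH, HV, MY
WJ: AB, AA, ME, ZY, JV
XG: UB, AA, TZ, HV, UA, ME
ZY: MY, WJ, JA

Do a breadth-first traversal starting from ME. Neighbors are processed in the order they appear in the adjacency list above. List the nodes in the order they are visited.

ME XG HV AB WJ AA VY TZ JV UB UA BH JA ZY MY OH

Visit ME; enqueue XG, HV, AB, WJ, AA, VY, TZ, JV → queue [XG, HV, AB, WJ, AA, VY, TZ, JV]
Visit XG; enqueue UB, UA → queue [HV, AB, WJ, AA, VY, TZ, JV, UB, UA]
Visit HV; enqueue BH → queue [AB, WJ, AA, VY, TZ, JV, UB, UA, BH]
Visit AB; enqueue JA → queue [WJ, AA, VY, TZ, JV, UB, UA, BH, JA]
Visit WJ; enqueue ZY → queue [AA, VY, TZ, JV, UB, UA, BH, JA, ZY]
Visit AA → queue [VY, TZ, JV, UB, UA, BH, JA, ZY]
Visit VY; enqueue MY → queue [TZ, JV, UB, UA, BH, JA, ZY, MY]
Visit TZ → queue [JV, UB, UA, BH, JA, ZY, MY]
Visit JV; enqueue OH → queue [UB, UA, BH, JA, ZY, MY, OH]
Visit UB → queue [UA, BH, JA, ZY, MY, OH]
Visit UA → queue [BH, JA, ZY, MY, OH]
Visit BH → queue [JA, ZY, MY, OH]
Visit JA → queue [ZY, MY, OH]
Visit ZY → queue [MY, OH]
Visit MY → queue [OH]
Visit OH → queue []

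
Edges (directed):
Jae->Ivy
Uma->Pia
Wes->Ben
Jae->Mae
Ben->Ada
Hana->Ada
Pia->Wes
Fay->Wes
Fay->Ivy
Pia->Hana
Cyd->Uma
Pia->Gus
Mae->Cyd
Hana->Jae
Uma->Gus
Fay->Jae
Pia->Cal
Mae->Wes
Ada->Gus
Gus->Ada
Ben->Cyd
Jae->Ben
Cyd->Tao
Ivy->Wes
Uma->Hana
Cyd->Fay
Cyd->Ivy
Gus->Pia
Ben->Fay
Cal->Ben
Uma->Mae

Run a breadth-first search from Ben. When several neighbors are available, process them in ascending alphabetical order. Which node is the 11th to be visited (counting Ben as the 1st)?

Visit Ben; enqueue Ada, Cyd, Fay → queue [Ada, Cyd, Fay]
Visit Ada; enqueue Gus → queue [Cyd, Fay, Gus]
Visit Cyd; enqueue Ivy, Tao, Uma → queue [Fay, Gus, Ivy, Tao, Uma]
Visit Fay; enqueue Jae, Wes → queue [Gus, Ivy, Tao, Uma, Jae, Wes]
Visit Gus; enqueue Pia → queue [Ivy, Tao, Uma, Jae, Wes, Pia]
Visit Ivy → queue [Tao, Uma, Jae, Wes, Pia]
Visit Tao → queue [Uma, Jae, Wes, Pia]
Visit Uma; enqueue Hana, Mae → queue [Jae, Wes, Pia, Hana, Mae]
Visit Jae → queue [Wes, Pia, Hana, Mae]
Visit Wes → queue [Pia, Hana, Mae]
Visit Pia; enqueue Cal → queue [Hana, Mae, Cal]
Visit Hana → queue [Mae, Cal]
Visit Mae → queue [Cal]
Visit Cal → queue []

Visit order: Ben, Ada, Cyd, Fay, Gus, Ivy, Tao, Uma, Jae, Wes, Pia, Hana, Mae, Cal

Pia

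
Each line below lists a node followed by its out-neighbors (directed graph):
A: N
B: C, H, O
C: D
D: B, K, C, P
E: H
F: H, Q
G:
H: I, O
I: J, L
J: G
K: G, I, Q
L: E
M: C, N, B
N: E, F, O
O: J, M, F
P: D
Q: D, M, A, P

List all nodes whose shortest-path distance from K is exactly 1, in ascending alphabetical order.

G, I, Q

Level 0: K
Level 1: G, I, Q
Level 2: A, D, J, L, M, P
Level 3: B, C, E, N
Level 4: F, H, O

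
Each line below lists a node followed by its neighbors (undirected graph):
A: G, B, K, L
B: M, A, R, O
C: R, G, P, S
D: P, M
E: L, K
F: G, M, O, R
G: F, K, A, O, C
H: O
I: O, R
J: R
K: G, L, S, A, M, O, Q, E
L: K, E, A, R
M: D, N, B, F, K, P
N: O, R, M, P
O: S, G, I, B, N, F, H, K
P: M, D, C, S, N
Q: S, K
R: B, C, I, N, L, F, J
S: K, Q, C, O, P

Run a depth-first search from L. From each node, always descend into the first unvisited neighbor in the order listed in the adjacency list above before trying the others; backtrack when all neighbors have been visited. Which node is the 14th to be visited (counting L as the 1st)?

Q

Visit L
L → K
K → G
G → F
F → M
M → D
D → P
P → C
C → R
R → B
B → A
B → O
O → S
S → Q
O → I
O → N
O → H
R → J
K → E

Visit order: L, K, G, F, M, D, P, C, R, B, A, O, S, Q, I, N, H, J, E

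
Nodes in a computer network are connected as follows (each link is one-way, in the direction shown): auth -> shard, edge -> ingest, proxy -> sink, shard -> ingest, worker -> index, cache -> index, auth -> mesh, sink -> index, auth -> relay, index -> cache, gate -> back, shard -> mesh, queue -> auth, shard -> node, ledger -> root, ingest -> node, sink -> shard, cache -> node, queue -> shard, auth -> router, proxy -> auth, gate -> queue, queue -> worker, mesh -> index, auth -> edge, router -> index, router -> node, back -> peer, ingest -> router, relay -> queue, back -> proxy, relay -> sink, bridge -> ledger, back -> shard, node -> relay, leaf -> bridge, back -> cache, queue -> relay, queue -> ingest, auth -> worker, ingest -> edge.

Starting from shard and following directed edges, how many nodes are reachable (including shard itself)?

BFS from shard visits: shard, ingest, mesh, node, edge, router, index, relay, cache, queue, sink, auth, worker
Reachable nodes: 13 of 21 total.

13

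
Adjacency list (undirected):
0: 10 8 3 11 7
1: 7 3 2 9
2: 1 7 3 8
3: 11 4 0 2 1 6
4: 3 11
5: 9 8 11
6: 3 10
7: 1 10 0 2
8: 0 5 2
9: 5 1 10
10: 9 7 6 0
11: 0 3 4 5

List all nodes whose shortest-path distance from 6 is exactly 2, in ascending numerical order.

Level 0: 6
Level 1: 3, 10
Level 2: 0, 1, 2, 4, 7, 9, 11
Level 3: 5, 8

0, 1, 2, 4, 7, 9, 11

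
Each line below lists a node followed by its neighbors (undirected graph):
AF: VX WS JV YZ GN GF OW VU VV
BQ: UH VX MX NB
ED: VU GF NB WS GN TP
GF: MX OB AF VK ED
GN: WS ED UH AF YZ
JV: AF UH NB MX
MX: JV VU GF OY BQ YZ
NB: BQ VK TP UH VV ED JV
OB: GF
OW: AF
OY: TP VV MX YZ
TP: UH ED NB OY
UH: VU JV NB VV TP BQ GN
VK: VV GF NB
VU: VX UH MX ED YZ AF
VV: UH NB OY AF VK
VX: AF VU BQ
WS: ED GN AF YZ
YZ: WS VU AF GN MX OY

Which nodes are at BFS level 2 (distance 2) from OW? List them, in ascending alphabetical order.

Level 0: OW
Level 1: AF
Level 2: GF, GN, JV, VU, VV, VX, WS, YZ
Level 3: BQ, ED, MX, NB, OB, OY, UH, VK
Level 4: TP

GF, GN, JV, VU, VV, VX, WS, YZ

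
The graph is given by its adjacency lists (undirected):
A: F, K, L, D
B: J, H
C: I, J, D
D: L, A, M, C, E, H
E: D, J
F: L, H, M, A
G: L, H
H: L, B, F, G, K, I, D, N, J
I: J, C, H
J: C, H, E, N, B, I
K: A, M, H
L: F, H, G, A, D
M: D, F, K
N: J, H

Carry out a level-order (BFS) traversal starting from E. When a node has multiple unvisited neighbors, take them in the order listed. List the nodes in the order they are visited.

E -> D -> J -> L -> A -> M -> C -> H -> N -> B -> I -> F -> G -> K

Visit E; enqueue D, J → queue [D, J]
Visit D; enqueue L, A, M, C, H → queue [J, L, A, M, C, H]
Visit J; enqueue N, B, I → queue [L, A, M, C, H, N, B, I]
Visit L; enqueue F, G → queue [A, M, C, H, N, B, I, F, G]
Visit A; enqueue K → queue [M, C, H, N, B, I, F, G, K]
Visit M → queue [C, H, N, B, I, F, G, K]
Visit C → queue [H, N, B, I, F, G, K]
Visit H → queue [N, B, I, F, G, K]
Visit N → queue [B, I, F, G, K]
Visit B → queue [I, F, G, K]
Visit I → queue [F, G, K]
Visit F → queue [G, K]
Visit G → queue [K]
Visit K → queue []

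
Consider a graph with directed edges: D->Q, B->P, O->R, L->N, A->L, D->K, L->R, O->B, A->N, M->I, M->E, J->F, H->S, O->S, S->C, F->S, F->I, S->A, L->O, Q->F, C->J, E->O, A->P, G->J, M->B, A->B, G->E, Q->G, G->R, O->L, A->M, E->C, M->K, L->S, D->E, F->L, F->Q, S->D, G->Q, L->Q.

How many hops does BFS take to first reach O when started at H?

4

Level 0: H
Level 1: S
Level 2: A, C, D
Level 3: B, E, J, K, L, M, N, P, Q
Level 4: F, G, I, O, R
O first appears at level 4.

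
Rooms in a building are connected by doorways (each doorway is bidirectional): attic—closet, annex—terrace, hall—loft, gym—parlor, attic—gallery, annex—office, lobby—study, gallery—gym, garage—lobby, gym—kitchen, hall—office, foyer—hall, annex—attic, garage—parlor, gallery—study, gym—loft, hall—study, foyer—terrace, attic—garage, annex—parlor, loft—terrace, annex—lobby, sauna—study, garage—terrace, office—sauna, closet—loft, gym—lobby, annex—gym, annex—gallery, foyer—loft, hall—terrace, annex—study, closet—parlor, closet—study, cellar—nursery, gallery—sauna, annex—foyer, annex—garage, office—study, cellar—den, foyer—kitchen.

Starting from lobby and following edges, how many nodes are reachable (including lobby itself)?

16

BFS from lobby visits: lobby, study, gym, garage, annex, sauna, office, hall, gallery, closet, parlor, loft, kitchen, terrace, attic, foyer
Reachable nodes: 16 of 19 total.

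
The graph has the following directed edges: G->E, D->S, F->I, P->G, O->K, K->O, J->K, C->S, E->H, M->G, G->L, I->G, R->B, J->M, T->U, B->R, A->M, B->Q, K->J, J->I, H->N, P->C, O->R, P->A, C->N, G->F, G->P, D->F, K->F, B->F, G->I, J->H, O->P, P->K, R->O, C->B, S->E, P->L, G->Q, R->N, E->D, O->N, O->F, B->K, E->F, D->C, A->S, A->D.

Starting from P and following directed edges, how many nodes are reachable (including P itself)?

19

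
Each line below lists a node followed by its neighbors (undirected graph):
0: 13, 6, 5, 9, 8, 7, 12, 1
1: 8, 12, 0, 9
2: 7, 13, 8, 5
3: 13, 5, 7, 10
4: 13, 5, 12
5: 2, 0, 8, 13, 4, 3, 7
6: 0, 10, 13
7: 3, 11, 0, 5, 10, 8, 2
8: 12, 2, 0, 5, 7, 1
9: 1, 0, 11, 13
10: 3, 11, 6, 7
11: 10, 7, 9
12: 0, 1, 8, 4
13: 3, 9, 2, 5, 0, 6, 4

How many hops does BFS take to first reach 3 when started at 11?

2

Level 0: 11
Level 1: 7, 9, 10
Level 2: 0, 1, 2, 3, 5, 6, 8, 13
Level 3: 4, 12
3 first appears at level 2.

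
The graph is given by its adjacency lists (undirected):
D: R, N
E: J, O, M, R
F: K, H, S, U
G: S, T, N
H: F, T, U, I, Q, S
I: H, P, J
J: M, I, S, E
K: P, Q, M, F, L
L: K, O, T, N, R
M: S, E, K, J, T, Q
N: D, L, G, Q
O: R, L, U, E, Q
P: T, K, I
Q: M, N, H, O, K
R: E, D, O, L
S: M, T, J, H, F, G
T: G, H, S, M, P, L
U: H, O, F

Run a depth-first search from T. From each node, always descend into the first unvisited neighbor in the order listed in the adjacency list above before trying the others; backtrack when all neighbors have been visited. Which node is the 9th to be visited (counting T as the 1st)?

Visit T
T → G
G → S
S → M
M → E
E → J
J → I
I → H
H → F
F → K
K → P
K → Q
Q → N
N → D
D → R
R → O
O → L
O → U

Visit order: T, G, S, M, E, J, I, H, F, K, P, Q, N, D, R, O, L, U

F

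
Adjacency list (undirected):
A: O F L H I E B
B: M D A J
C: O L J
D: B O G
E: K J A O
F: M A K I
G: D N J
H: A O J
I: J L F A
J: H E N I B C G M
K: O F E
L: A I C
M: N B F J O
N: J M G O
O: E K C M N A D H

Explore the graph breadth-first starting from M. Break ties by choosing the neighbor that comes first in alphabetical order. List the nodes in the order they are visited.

M → B → F → J → N → O → A → D → I → K → C → E → G → H → L

Visit M; enqueue B, F, J, N, O → queue [B, F, J, N, O]
Visit B; enqueue A, D → queue [F, J, N, O, A, D]
Visit F; enqueue I, K → queue [J, N, O, A, D, I, K]
Visit J; enqueue C, E, G, H → queue [N, O, A, D, I, K, C, E, G, H]
Visit N → queue [O, A, D, I, K, C, E, G, H]
Visit O → queue [A, D, I, K, C, E, G, H]
Visit A; enqueue L → queue [D, I, K, C, E, G, H, L]
Visit D → queue [I, K, C, E, G, H, L]
Visit I → queue [K, C, E, G, H, L]
Visit K → queue [C, E, G, H, L]
Visit C → queue [E, G, H, L]
Visit E → queue [G, H, L]
Visit G → queue [H, L]
Visit H → queue [L]
Visit L → queue []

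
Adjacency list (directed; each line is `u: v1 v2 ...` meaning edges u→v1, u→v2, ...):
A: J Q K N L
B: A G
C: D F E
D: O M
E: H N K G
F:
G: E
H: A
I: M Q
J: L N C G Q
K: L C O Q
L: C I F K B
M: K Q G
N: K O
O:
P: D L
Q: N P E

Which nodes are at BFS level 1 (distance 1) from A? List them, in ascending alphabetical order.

J, K, L, N, Q

Level 0: A
Level 1: J, K, L, N, Q
Level 2: B, C, E, F, G, I, O, P
Level 3: D, H, M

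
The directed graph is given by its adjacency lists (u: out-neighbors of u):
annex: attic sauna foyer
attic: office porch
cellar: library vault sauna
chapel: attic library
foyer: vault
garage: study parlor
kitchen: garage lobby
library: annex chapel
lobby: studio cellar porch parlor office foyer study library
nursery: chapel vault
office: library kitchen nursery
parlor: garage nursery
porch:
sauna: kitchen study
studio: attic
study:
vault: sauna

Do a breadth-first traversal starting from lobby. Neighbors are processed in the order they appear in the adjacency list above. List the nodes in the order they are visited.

Visit lobby; enqueue studio, cellar, porch, parlor, office, foyer, study, library → queue [studio, cellar, porch, parlor, office, foyer, study, library]
Visit studio; enqueue attic → queue [cellar, porch, parlor, office, foyer, study, library, attic]
Visit cellar; enqueue vault, sauna → queue [porch, parlor, office, foyer, study, library, attic, vault, sauna]
Visit porch → queue [parlor, office, foyer, study, library, attic, vault, sauna]
Visit parlor; enqueue garage, nursery → queue [office, foyer, study, library, attic, vault, sauna, garage, nursery]
Visit office; enqueue kitchen → queue [foyer, study, library, attic, vault, sauna, garage, nursery, kitchen]
Visit foyer → queue [study, library, attic, vault, sauna, garage, nursery, kitchen]
Visit study → queue [library, attic, vault, sauna, garage, nursery, kitchen]
Visit library; enqueue annex, chapel → queue [attic, vault, sauna, garage, nursery, kitchen, annex, chapel]
Visit attic → queue [vault, sauna, garage, nursery, kitchen, annex, chapel]
Visit vault → queue [sauna, garage, nursery, kitchen, annex, chapel]
Visit sauna → queue [garage, nursery, kitchen, annex, chapel]
Visit garage → queue [nursery, kitchen, annex, chapel]
Visit nursery → queue [kitchen, annex, chapel]
Visit kitchen → queue [annex, chapel]
Visit annex → queue [chapel]
Visit chapel → queue []

lobby -> studio -> cellar -> porch -> parlor -> office -> foyer -> study -> library -> attic -> vault -> sauna -> garage -> nursery -> kitchen -> annex -> chapel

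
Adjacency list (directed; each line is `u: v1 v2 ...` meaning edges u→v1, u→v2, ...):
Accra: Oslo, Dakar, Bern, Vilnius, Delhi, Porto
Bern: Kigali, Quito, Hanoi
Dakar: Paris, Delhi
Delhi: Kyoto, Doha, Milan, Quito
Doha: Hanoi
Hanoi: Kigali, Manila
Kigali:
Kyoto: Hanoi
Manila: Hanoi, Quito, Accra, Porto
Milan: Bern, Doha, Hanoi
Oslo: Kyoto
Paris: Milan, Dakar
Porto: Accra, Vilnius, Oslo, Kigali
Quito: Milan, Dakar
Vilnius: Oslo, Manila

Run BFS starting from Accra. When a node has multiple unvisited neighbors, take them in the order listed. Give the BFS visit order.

Visit Accra; enqueue Oslo, Dakar, Bern, Vilnius, Delhi, Porto → queue [Oslo, Dakar, Bern, Vilnius, Delhi, Porto]
Visit Oslo; enqueue Kyoto → queue [Dakar, Bern, Vilnius, Delhi, Porto, Kyoto]
Visit Dakar; enqueue Paris → queue [Bern, Vilnius, Delhi, Porto, Kyoto, Paris]
Visit Bern; enqueue Kigali, Quito, Hanoi → queue [Vilnius, Delhi, Porto, Kyoto, Paris, Kigali, Quito, Hanoi]
Visit Vilnius; enqueue Manila → queue [Delhi, Porto, Kyoto, Paris, Kigali, Quito, Hanoi, Manila]
Visit Delhi; enqueue Doha, Milan → queue [Porto, Kyoto, Paris, Kigali, Quito, Hanoi, Manila, Doha, Milan]
Visit Porto → queue [Kyoto, Paris, Kigali, Quito, Hanoi, Manila, Doha, Milan]
Visit Kyoto → queue [Paris, Kigali, Quito, Hanoi, Manila, Doha, Milan]
Visit Paris → queue [Kigali, Quito, Hanoi, Manila, Doha, Milan]
Visit Kigali → queue [Quito, Hanoi, Manila, Doha, Milan]
Visit Quito → queue [Hanoi, Manila, Doha, Milan]
Visit Hanoi → queue [Manila, Doha, Milan]
Visit Manila → queue [Doha, Milan]
Visit Doha → queue [Milan]
Visit Milan → queue []

Accra, Oslo, Dakar, Bern, Vilnius, Delhi, Porto, Kyoto, Paris, Kigali, Quito, Hanoi, Manila, Doha, Milan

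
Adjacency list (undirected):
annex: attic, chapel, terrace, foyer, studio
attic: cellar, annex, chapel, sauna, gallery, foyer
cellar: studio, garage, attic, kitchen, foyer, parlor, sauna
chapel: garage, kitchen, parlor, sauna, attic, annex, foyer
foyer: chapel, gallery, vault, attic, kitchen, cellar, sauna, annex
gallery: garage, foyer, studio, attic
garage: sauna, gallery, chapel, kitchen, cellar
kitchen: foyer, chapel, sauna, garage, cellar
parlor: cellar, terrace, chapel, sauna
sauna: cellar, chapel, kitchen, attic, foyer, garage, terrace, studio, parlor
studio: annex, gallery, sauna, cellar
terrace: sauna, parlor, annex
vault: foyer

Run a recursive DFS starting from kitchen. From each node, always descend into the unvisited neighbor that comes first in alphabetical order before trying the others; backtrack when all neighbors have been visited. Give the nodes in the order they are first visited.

Visit kitchen
kitchen → cellar
cellar → attic
attic → annex
annex → chapel
chapel → foyer
foyer → gallery
gallery → garage
garage → sauna
sauna → parlor
parlor → terrace
sauna → studio
foyer → vault

kitchen cellar attic annex chapel foyer gallery garage sauna parlor terrace studio vault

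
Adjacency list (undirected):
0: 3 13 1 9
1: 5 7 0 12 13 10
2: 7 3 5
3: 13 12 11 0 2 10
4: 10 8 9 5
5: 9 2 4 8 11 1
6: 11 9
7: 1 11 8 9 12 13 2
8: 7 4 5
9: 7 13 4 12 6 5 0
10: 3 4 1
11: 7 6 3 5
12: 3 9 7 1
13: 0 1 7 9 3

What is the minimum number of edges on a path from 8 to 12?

2

Level 0: 8
Level 1: 4, 5, 7
Level 2: 1, 2, 9, 10, 11, 12, 13
Level 3: 0, 3, 6
12 first appears at level 2.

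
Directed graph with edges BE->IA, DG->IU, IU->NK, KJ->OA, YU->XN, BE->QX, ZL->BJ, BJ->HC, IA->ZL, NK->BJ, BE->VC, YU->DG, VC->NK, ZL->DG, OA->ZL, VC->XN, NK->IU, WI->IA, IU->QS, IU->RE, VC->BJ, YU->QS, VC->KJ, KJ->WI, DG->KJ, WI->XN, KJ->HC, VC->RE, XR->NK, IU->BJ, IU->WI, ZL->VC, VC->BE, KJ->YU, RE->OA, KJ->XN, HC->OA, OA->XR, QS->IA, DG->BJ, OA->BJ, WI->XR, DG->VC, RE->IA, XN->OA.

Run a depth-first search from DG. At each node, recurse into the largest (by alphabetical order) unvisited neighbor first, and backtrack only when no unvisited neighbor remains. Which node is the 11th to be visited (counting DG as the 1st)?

WI

Visit DG
DG → VC
VC → XN
XN → OA
OA → ZL
ZL → BJ
BJ → HC
OA → XR
XR → NK
NK → IU
IU → WI
WI → IA
IU → RE
IU → QS
VC → KJ
KJ → YU
VC → BE
BE → QX

Visit order: DG, VC, XN, OA, ZL, BJ, HC, XR, NK, IU, WI, IA, RE, QS, KJ, YU, BE, QX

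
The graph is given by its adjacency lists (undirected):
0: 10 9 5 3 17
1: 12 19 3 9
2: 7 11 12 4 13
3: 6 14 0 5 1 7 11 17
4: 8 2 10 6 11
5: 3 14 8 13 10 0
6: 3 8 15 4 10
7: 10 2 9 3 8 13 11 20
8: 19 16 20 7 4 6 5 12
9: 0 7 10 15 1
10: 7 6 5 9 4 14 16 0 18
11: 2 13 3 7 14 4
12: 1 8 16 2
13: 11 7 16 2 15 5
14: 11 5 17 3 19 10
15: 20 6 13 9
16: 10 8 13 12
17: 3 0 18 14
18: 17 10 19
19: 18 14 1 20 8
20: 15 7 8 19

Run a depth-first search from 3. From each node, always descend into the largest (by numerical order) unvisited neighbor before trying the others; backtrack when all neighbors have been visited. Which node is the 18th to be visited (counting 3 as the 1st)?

5

Visit 3
3 → 17
17 → 18
18 → 19
19 → 20
20 → 15
15 → 13
13 → 16
16 → 12
12 → 8
8 → 7
7 → 11
11 → 14
14 → 10
10 → 9
9 → 1
9 → 0
0 → 5
10 → 6
6 → 4
4 → 2

Visit order: 3, 17, 18, 19, 20, 15, 13, 16, 12, 8, 7, 11, 14, 10, 9, 1, 0, 5, 6, 4, 2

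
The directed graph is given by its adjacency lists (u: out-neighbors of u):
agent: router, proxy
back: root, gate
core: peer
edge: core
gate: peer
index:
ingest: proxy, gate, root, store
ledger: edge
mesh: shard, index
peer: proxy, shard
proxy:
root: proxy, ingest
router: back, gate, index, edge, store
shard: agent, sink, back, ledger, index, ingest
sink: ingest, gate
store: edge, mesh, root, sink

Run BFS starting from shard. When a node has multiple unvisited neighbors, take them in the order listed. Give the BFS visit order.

Visit shard; enqueue agent, sink, back, ledger, index, ingest → queue [agent, sink, back, ledger, index, ingest]
Visit agent; enqueue router, proxy → queue [sink, back, ledger, index, ingest, router, proxy]
Visit sink; enqueue gate → queue [back, ledger, index, ingest, router, proxy, gate]
Visit back; enqueue root → queue [ledger, index, ingest, router, proxy, gate, root]
Visit ledger; enqueue edge → queue [index, ingest, router, proxy, gate, root, edge]
Visit index → queue [ingest, router, proxy, gate, root, edge]
Visit ingest; enqueue store → queue [router, proxy, gate, root, edge, store]
Visit router → queue [proxy, gate, root, edge, store]
Visit proxy → queue [gate, root, edge, store]
Visit gate; enqueue peer → queue [root, edge, store, peer]
Visit root → queue [edge, store, peer]
Visit edge; enqueue core → queue [store, peer, core]
Visit store; enqueue mesh → queue [peer, core, mesh]
Visit peer → queue [core, mesh]
Visit core → queue [mesh]
Visit mesh → queue []

shard -> agent -> sink -> back -> ledger -> index -> ingest -> router -> proxy -> gate -> root -> edge -> store -> peer -> core -> mesh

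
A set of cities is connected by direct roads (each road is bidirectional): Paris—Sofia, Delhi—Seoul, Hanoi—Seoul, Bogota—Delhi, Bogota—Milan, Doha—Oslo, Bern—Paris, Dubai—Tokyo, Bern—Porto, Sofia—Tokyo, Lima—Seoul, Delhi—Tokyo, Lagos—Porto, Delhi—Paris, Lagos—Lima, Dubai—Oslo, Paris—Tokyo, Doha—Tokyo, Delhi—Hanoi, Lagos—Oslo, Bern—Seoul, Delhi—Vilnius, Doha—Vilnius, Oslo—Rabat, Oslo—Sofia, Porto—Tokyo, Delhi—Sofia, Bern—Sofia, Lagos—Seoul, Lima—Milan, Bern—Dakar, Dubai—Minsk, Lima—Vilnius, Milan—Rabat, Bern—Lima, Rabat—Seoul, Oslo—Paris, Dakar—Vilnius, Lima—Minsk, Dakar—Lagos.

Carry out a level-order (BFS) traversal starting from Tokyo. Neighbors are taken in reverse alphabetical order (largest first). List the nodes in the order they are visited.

Visit Tokyo; enqueue Sofia, Porto, Paris, Dubai, Doha, Delhi → queue [Sofia, Porto, Paris, Dubai, Doha, Delhi]
Visit Sofia; enqueue Oslo, Bern → queue [Porto, Paris, Dubai, Doha, Delhi, Oslo, Bern]
Visit Porto; enqueue Lagos → queue [Paris, Dubai, Doha, Delhi, Oslo, Bern, Lagos]
Visit Paris → queue [Dubai, Doha, Delhi, Oslo, Bern, Lagos]
Visit Dubai; enqueue Minsk → queue [Doha, Delhi, Oslo, Bern, Lagos, Minsk]
Visit Doha; enqueue Vilnius → queue [Delhi, Oslo, Bern, Lagos, Minsk, Vilnius]
Visit Delhi; enqueue Seoul, Hanoi, Bogota → queue [Oslo, Bern, Lagos, Minsk, Vilnius, Seoul, Hanoi, Bogota]
Visit Oslo; enqueue Rabat → queue [Bern, Lagos, Minsk, Vilnius, Seoul, Hanoi, Bogota, Rabat]
Visit Bern; enqueue Lima, Dakar → queue [Lagos, Minsk, Vilnius, Seoul, Hanoi, Bogota, Rabat, Lima, Dakar]
Visit Lagos → queue [Minsk, Vilnius, Seoul, Hanoi, Bogota, Rabat, Lima, Dakar]
Visit Minsk → queue [Vilnius, Seoul, Hanoi, Bogota, Rabat, Lima, Dakar]
Visit Vilnius → queue [Seoul, Hanoi, Bogota, Rabat, Lima, Dakar]
Visit Seoul → queue [Hanoi, Bogota, Rabat, Lima, Dakar]
Visit Hanoi → queue [Bogota, Rabat, Lima, Dakar]
Visit Bogota; enqueue Milan → queue [Rabat, Lima, Dakar, Milan]
Visit Rabat → queue [Lima, Dakar, Milan]
Visit Lima → queue [Dakar, Milan]
Visit Dakar → queue [Milan]
Visit Milan → queue []

Tokyo → Sofia → Porto → Paris → Dubai → Doha → Delhi → Oslo → Bern → Lagos → Minsk → Vilnius → Seoul → Hanoi → Bogota → Rabat → Lima → Dakar → Milan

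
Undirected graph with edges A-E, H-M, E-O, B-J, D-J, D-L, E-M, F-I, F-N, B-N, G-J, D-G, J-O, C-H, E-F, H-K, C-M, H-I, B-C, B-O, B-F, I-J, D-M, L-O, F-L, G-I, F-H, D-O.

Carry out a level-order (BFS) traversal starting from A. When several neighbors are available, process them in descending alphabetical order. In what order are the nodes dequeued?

A E O M F L J D B H C N I G K

Visit A; enqueue E → queue [E]
Visit E; enqueue O, M, F → queue [O, M, F]
Visit O; enqueue L, J, D, B → queue [M, F, L, J, D, B]
Visit M; enqueue H, C → queue [F, L, J, D, B, H, C]
Visit F; enqueue N, I → queue [L, J, D, B, H, C, N, I]
Visit L → queue [J, D, B, H, C, N, I]
Visit J; enqueue G → queue [D, B, H, C, N, I, G]
Visit D → queue [B, H, C, N, I, G]
Visit B → queue [H, C, N, I, G]
Visit H; enqueue K → queue [C, N, I, G, K]
Visit C → queue [N, I, G, K]
Visit N → queue [I, G, K]
Visit I → queue [G, K]
Visit G → queue [K]
Visit K → queue []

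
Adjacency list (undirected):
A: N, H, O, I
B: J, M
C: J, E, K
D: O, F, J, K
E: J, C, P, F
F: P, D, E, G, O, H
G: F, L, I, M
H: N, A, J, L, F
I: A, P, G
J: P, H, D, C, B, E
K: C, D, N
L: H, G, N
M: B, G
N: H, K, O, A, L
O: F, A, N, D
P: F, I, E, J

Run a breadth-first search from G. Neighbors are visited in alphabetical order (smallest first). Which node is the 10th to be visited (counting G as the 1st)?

P

Visit G; enqueue F, I, L, M → queue [F, I, L, M]
Visit F; enqueue D, E, H, O, P → queue [I, L, M, D, E, H, O, P]
Visit I; enqueue A → queue [L, M, D, E, H, O, P, A]
Visit L; enqueue N → queue [M, D, E, H, O, P, A, N]
Visit M; enqueue B → queue [D, E, H, O, P, A, N, B]
Visit D; enqueue J, K → queue [E, H, O, P, A, N, B, J, K]
Visit E; enqueue C → queue [H, O, P, A, N, B, J, K, C]
Visit H → queue [O, P, A, N, B, J, K, C]
Visit O → queue [P, A, N, B, J, K, C]
Visit P → queue [A, N, B, J, K, C]
Visit A → queue [N, B, J, K, C]
Visit N → queue [B, J, K, C]
Visit B → queue [J, K, C]
Visit J → queue [K, C]
Visit K → queue [C]
Visit C → queue []

Visit order: G, F, I, L, M, D, E, H, O, P, A, N, B, J, K, C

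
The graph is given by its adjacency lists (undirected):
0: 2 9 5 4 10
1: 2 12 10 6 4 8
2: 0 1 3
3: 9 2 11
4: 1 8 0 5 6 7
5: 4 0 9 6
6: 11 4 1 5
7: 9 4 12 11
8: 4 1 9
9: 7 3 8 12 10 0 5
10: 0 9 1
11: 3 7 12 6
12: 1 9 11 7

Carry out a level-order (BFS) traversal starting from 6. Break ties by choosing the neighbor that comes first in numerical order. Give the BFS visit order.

Visit 6; enqueue 1, 4, 5, 11 → queue [1, 4, 5, 11]
Visit 1; enqueue 2, 8, 10, 12 → queue [4, 5, 11, 2, 8, 10, 12]
Visit 4; enqueue 0, 7 → queue [5, 11, 2, 8, 10, 12, 0, 7]
Visit 5; enqueue 9 → queue [11, 2, 8, 10, 12, 0, 7, 9]
Visit 11; enqueue 3 → queue [2, 8, 10, 12, 0, 7, 9, 3]
Visit 2 → queue [8, 10, 12, 0, 7, 9, 3]
Visit 8 → queue [10, 12, 0, 7, 9, 3]
Visit 10 → queue [12, 0, 7, 9, 3]
Visit 12 → queue [0, 7, 9, 3]
Visit 0 → queue [7, 9, 3]
Visit 7 → queue [9, 3]
Visit 9 → queue [3]
Visit 3 → queue []

6, 1, 4, 5, 11, 2, 8, 10, 12, 0, 7, 9, 3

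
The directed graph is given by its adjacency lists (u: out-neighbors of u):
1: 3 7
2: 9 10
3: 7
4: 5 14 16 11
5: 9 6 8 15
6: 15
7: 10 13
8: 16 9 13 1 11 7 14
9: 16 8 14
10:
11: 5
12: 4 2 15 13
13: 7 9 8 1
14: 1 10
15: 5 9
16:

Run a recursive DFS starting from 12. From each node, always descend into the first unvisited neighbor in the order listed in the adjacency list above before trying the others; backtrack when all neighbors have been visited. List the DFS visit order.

Visit 12
12 → 4
4 → 5
5 → 9
9 → 16
9 → 8
8 → 13
13 → 7
7 → 10
13 → 1
1 → 3
8 → 11
8 → 14
5 → 6
6 → 15
12 → 2

12 4 5 9 16 8 13 7 10 1 3 11 14 6 15 2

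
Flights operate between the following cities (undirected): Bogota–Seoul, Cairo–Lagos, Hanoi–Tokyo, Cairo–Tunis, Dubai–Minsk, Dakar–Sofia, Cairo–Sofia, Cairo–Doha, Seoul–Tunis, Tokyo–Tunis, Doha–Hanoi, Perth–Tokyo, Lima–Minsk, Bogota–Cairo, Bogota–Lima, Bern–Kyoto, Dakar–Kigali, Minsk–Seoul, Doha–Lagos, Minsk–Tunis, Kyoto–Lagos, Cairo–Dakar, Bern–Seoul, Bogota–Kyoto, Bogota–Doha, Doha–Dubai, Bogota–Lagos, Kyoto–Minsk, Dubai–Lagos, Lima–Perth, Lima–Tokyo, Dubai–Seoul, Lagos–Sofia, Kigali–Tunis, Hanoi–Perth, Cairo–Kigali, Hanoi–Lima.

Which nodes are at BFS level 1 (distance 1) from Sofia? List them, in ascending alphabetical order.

Level 0: Sofia
Level 1: Cairo, Dakar, Lagos
Level 2: Bogota, Doha, Dubai, Kigali, Kyoto, Tunis
Level 3: Bern, Hanoi, Lima, Minsk, Seoul, Tokyo
Level 4: Perth

Cairo, Dakar, Lagos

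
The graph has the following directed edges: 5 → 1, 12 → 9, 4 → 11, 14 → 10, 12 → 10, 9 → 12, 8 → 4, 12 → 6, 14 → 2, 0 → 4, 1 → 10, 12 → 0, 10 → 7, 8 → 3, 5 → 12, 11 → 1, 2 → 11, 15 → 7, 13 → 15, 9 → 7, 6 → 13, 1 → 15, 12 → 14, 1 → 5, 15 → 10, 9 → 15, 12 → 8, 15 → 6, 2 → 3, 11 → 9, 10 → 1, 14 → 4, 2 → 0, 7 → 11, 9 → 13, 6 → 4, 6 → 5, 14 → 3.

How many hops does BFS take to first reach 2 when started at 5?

Level 0: 5
Level 1: 1, 12
Level 2: 0, 6, 8, 9, 10, 14, 15
Level 3: 2, 3, 4, 7, 13
Level 4: 11
2 first appears at level 3.

3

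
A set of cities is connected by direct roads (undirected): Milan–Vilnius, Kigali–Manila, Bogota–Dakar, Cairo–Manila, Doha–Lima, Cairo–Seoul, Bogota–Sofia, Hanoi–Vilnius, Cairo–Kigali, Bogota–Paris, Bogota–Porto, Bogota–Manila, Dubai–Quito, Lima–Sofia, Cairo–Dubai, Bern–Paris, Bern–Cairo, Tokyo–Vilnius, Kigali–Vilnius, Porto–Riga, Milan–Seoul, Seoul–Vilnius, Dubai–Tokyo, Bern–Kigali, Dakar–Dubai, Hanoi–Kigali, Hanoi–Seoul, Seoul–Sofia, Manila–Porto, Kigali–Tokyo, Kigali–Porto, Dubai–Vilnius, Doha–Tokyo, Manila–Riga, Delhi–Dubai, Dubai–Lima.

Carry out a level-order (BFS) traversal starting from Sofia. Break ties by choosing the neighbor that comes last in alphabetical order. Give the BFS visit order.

Sofia, Seoul, Lima, Bogota, Vilnius, Milan, Hanoi, Cairo, Dubai, Doha, Porto, Paris, Manila, Dakar, Tokyo, Kigali, Bern, Quito, Delhi, Riga

Visit Sofia; enqueue Seoul, Lima, Bogota → queue [Seoul, Lima, Bogota]
Visit Seoul; enqueue Vilnius, Milan, Hanoi, Cairo → queue [Lima, Bogota, Vilnius, Milan, Hanoi, Cairo]
Visit Lima; enqueue Dubai, Doha → queue [Bogota, Vilnius, Milan, Hanoi, Cairo, Dubai, Doha]
Visit Bogota; enqueue Porto, Paris, Manila, Dakar → queue [Vilnius, Milan, Hanoi, Cairo, Dubai, Doha, Porto, Paris, Manila, Dakar]
Visit Vilnius; enqueue Tokyo, Kigali → queue [Milan, Hanoi, Cairo, Dubai, Doha, Porto, Paris, Manila, Dakar, Tokyo, Kigali]
Visit Milan → queue [Hanoi, Cairo, Dubai, Doha, Porto, Paris, Manila, Dakar, Tokyo, Kigali]
Visit Hanoi → queue [Cairo, Dubai, Doha, Porto, Paris, Manila, Dakar, Tokyo, Kigali]
Visit Cairo; enqueue Bern → queue [Dubai, Doha, Porto, Paris, Manila, Dakar, Tokyo, Kigali, Bern]
Visit Dubai; enqueue Quito, Delhi → queue [Doha, Porto, Paris, Manila, Dakar, Tokyo, Kigali, Bern, Quito, Delhi]
Visit Doha → queue [Porto, Paris, Manila, Dakar, Tokyo, Kigali, Bern, Quito, Delhi]
Visit Porto; enqueue Riga → queue [Paris, Manila, Dakar, Tokyo, Kigali, Bern, Quito, Delhi, Riga]
Visit Paris → queue [Manila, Dakar, Tokyo, Kigali, Bern, Quito, Delhi, Riga]
Visit Manila → queue [Dakar, Tokyo, Kigali, Bern, Quito, Delhi, Riga]
Visit Dakar → queue [Tokyo, Kigali, Bern, Quito, Delhi, Riga]
Visit Tokyo → queue [Kigali, Bern, Quito, Delhi, Riga]
Visit Kigali → queue [Bern, Quito, Delhi, Riga]
Visit Bern → queue [Quito, Delhi, Riga]
Visit Quito → queue [Delhi, Riga]
Visit Delhi → queue [Riga]
Visit Riga → queue []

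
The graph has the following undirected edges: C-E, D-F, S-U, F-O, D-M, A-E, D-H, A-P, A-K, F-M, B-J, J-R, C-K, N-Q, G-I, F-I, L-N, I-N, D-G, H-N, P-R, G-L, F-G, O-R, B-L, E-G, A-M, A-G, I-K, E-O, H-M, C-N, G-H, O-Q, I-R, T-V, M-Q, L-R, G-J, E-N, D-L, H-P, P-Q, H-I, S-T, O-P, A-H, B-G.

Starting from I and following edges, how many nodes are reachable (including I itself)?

BFS from I visits: I, F, G, H, K, N, R, D, M, O, A, B, E, J, L, P, C, Q
Reachable nodes: 18 of 22 total.

18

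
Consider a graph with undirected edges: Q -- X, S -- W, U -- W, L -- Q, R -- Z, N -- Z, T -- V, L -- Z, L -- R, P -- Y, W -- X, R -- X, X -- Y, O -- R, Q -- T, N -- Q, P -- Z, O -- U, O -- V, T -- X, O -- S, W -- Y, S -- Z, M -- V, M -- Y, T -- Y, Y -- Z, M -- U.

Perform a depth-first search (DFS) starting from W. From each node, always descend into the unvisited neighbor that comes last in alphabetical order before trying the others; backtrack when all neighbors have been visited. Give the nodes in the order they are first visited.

W -> Y -> Z -> S -> O -> V -> T -> X -> R -> L -> Q -> N -> M -> U -> P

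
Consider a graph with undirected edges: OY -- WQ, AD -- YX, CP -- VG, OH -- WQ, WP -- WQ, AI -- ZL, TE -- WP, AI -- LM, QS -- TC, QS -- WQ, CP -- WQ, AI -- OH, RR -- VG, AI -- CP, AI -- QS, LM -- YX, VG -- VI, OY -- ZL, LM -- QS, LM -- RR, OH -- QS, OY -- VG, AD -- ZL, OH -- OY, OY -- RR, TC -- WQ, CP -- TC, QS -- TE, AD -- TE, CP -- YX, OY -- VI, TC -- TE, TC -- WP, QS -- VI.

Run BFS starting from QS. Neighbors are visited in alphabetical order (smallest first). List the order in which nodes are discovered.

QS AI LM OH TC TE VI WQ CP ZL RR YX OY WP AD VG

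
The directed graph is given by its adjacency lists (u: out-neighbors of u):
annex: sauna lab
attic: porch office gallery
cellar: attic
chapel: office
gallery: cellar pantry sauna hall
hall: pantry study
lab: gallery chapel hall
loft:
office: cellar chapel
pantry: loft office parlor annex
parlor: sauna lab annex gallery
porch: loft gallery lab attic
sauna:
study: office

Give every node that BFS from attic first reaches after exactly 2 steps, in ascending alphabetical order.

Level 0: attic
Level 1: gallery, office, porch
Level 2: cellar, chapel, hall, lab, loft, pantry, sauna
Level 3: annex, parlor, study

cellar, chapel, hall, lab, loft, pantry, sauna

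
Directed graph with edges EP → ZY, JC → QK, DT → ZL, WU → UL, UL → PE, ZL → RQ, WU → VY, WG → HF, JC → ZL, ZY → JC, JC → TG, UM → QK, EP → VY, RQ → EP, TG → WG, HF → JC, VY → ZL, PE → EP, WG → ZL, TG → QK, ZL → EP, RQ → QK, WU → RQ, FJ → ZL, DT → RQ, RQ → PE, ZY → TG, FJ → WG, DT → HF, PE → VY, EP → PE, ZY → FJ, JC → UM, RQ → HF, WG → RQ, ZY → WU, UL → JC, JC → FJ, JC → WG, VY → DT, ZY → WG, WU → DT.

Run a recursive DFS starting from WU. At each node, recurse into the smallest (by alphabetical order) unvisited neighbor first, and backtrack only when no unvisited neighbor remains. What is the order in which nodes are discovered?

Visit WU
WU → DT
DT → HF
HF → JC
JC → FJ
FJ → WG
WG → RQ
RQ → EP
EP → PE
PE → VY
VY → ZL
EP → ZY
ZY → TG
TG → QK
JC → UM
WU → UL

WU → DT → HF → JC → FJ → WG → RQ → EP → PE → VY → ZL → ZY → TG → QK → UM → UL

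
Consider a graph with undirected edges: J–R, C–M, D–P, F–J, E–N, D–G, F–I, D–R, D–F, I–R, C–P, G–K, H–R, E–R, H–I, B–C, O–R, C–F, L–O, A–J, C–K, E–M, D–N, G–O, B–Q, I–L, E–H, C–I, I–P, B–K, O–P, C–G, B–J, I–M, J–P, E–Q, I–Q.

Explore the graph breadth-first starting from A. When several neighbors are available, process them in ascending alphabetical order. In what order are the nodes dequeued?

A → J → B → F → P → R → C → K → Q → D → I → O → E → H → G → M → N → L

Visit A; enqueue J → queue [J]
Visit J; enqueue B, F, P, R → queue [B, F, P, R]
Visit B; enqueue C, K, Q → queue [F, P, R, C, K, Q]
Visit F; enqueue D, I → queue [P, R, C, K, Q, D, I]
Visit P; enqueue O → queue [R, C, K, Q, D, I, O]
Visit R; enqueue E, H → queue [C, K, Q, D, I, O, E, H]
Visit C; enqueue G, M → queue [K, Q, D, I, O, E, H, G, M]
Visit K → queue [Q, D, I, O, E, H, G, M]
Visit Q → queue [D, I, O, E, H, G, M]
Visit D; enqueue N → queue [I, O, E, H, G, M, N]
Visit I; enqueue L → queue [O, E, H, G, M, N, L]
Visit O → queue [E, H, G, M, N, L]
Visit E → queue [H, G, M, N, L]
Visit H → queue [G, M, N, L]
Visit G → queue [M, N, L]
Visit M → queue [N, L]
Visit N → queue [L]
Visit L → queue []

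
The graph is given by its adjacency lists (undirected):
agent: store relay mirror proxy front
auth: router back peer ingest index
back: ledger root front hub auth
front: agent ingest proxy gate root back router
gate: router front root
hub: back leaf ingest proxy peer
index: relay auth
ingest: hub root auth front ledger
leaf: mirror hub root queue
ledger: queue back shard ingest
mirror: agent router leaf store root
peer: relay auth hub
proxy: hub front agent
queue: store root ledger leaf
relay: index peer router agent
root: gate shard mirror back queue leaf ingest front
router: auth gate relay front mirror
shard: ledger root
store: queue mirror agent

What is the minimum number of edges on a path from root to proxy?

Level 0: root
Level 1: back, front, gate, ingest, leaf, mirror, queue, shard
Level 2: agent, auth, hub, ledger, proxy, router, store
Level 3: index, peer, relay
proxy first appears at level 2.

2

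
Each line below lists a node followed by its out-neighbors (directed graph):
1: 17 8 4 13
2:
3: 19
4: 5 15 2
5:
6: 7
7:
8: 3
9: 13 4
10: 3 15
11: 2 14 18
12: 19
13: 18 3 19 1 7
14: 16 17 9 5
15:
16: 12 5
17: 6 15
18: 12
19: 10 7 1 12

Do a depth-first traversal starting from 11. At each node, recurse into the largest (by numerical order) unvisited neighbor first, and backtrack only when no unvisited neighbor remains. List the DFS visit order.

Visit 11
11 → 18
18 → 12
12 → 19
19 → 10
10 → 15
10 → 3
19 → 7
19 → 1
1 → 17
17 → 6
1 → 13
1 → 8
1 → 4
4 → 5
4 → 2
11 → 14
14 → 16
14 → 9

11 → 18 → 12 → 19 → 10 → 15 → 3 → 7 → 1 → 17 → 6 → 13 → 8 → 4 → 5 → 2 → 14 → 16 → 9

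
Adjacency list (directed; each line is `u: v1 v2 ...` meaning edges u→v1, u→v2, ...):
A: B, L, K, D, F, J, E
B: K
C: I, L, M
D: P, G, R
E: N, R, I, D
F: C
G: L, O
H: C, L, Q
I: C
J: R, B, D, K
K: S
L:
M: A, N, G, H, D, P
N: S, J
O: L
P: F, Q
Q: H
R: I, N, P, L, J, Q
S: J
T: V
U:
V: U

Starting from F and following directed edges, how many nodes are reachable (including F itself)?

BFS from F visits: F, C, I, L, M, A, D, G, H, N, P, B, E, J, K, R, O, Q, S
Reachable nodes: 19 of 22 total.

19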